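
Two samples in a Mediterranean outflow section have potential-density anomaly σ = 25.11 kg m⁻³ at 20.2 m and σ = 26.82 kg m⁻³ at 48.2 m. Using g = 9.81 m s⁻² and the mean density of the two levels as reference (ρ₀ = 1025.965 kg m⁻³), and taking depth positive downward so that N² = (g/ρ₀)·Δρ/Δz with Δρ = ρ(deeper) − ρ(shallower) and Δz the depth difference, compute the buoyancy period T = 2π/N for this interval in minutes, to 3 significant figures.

4.33 min

Δρ = 1026.82 − 1025.11 = 1.71 kg m⁻³ over Δz = 48.2 − 20.2 = 28 m.
N² = (9.81/1025.965) × (1.71/28) = 5.8395 × 10⁻⁴ s⁻².
N = √(5.8395 × 10⁻⁴) = 0.024165 rad s⁻¹, so T = 2π/N = 260.01 s = 4.3335 min ≈ 4.33 min.
N² > 0, so the interval is statically stable.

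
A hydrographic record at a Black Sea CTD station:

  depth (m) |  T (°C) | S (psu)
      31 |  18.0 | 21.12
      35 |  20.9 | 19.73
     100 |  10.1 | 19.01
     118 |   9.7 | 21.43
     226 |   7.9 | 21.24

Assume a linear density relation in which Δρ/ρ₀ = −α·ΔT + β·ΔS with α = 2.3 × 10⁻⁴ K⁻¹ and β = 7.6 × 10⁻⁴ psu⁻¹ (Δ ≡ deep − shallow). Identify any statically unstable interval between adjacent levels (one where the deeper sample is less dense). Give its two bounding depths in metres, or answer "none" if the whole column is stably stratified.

Evaluate Δρ/ρ₀ = −αΔT + βΔS across each adjacent pair:
  31–35 m: −αΔT+βΔS = −(2.3 × 10⁻⁴)(+2.9)+(7.6 × 10⁻⁴)(-1.39) = -1.7 × 10⁻³ → UNSTABLE
  35–100 m: −αΔT+βΔS = −(2.3 × 10⁻⁴)(-10.8)+(7.6 × 10⁻⁴)(-0.72) = 1.9 × 10⁻³ → stable
  100–118 m: −αΔT+βΔS = −(2.3 × 10⁻⁴)(-0.4)+(7.6 × 10⁻⁴)(+2.42) = 1.9 × 10⁻³ → stable
  118–226 m: −αΔT+βΔS = −(2.3 × 10⁻⁴)(-1.8)+(7.6 × 10⁻⁴)(-0.19) = 2.7 × 10⁻⁴ → stable
The 31–35 m interval has Δρ < 0: lighter water underlies denser water.

31–35 m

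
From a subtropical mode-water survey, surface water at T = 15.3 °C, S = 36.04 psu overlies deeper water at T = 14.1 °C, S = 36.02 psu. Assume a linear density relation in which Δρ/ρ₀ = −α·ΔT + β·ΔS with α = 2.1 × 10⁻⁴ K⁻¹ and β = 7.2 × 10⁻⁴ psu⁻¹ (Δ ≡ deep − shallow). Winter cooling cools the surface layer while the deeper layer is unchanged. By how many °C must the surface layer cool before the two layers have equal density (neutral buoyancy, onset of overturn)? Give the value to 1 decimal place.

Neutral buoyancy requires Δρ = 0, i.e. −α(T_deep − T_surf′) + β(S_deep − S_surf) = 0.
T_surf′ = T_deep − (β/α)·ΔS = 14.1 − (7.2 × 10⁻⁴/2.1 × 10⁻⁴)·(-0.02) = 14.169 °C.
Cooling required: 15.3 − (14.169) = 1.131 °C.

1.1 °C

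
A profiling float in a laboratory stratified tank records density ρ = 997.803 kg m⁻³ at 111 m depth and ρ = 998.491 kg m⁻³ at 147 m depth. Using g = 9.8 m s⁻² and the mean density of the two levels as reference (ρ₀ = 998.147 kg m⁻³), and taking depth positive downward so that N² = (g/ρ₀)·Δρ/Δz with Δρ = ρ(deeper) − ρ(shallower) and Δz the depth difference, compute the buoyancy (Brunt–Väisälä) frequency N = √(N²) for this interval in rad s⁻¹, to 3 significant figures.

0.0137 rad s⁻¹

Δρ = 998.491 − 997.803 = 0.688 kg m⁻³ over Δz = 147 − 111 = 36 m.
N² = (9.8/998.147) × (0.688/36) = 1.8764 × 10⁻⁴ s⁻².
N = √(1.8764 × 10⁻⁴) = 0.013698 rad s⁻¹ ≈ 0.0137 rad s⁻¹.
N² > 0, so the interval is statically stable.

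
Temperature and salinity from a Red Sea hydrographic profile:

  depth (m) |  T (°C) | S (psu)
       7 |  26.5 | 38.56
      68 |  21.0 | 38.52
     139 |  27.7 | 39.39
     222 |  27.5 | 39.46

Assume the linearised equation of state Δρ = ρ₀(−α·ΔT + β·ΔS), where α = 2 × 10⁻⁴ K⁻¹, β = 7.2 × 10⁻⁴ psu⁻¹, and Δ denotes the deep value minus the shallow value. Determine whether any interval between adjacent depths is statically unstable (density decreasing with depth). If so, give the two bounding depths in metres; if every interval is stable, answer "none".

Evaluate Δρ/ρ₀ = −αΔT + βΔS across each adjacent pair:
  7–68 m: −αΔT+βΔS = −(2 × 10⁻⁴)(-5.5)+(7.2 × 10⁻⁴)(-0.04) = 1.1 × 10⁻³ → stable
  68–139 m: −αΔT+βΔS = −(2 × 10⁻⁴)(+6.7)+(7.2 × 10⁻⁴)(+0.87) = -7.1 × 10⁻⁴ → UNSTABLE
  139–222 m: −αΔT+βΔS = −(2 × 10⁻⁴)(-0.2)+(7.2 × 10⁻⁴)(+0.07) = 9.0 × 10⁻⁵ → stable
The 68–139 m interval has Δρ < 0: lighter water underlies denser water.

68–139 m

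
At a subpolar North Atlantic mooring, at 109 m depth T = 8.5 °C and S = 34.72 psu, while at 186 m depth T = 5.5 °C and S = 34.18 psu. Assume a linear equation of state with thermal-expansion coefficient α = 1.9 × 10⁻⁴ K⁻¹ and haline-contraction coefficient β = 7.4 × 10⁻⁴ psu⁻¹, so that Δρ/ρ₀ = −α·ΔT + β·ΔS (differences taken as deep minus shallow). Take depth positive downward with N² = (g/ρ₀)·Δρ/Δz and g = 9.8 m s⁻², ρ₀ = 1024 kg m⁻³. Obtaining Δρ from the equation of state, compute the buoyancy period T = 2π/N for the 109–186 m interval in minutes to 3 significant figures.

22.5 min

ΔT = -3.0 K, ΔS = -0.54 psu (deep − shallow).
Δρ/ρ₀ = −αΔT + βΔS = 5.70 × 10⁻⁴ − 3.996 × 10⁻⁴ = 1.704 × 10⁻⁴, so Δρ ≈ 0.1745 kg m⁻³.
N² = (g/ρ₀)·Δρ/Δz = g·(Δρ/ρ₀)/Δz = 9.8 × 1.704 × 10⁻⁴ / 77 = 2.1687 × 10⁻⁵ s⁻².
N = √(2.1687 × 10⁻⁵) = 4.6569 × 10⁻³ rad s⁻¹ → T = 2π/N = 1.3492 × 10³ s = 22.487 min ≈ 22.5 min.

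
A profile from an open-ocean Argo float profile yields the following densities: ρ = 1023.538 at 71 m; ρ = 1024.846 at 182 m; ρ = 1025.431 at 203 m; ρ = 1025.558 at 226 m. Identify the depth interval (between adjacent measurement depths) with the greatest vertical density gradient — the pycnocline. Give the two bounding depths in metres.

Compute the density gradient over each adjacent pair:
  71–182 m: Δρ/Δz = 1.308/111 = 0.012 kg m⁻⁴
  182–203 m: Δρ/Δz = 0.585/21 = 0.028 kg m⁻⁴
  203–226 m: Δρ/Δz = 0.127/23 = 5.5 × 10⁻³ kg m⁻⁴
The largest gradient is in the 182–203 m interval — the pycnocline.

182–203 m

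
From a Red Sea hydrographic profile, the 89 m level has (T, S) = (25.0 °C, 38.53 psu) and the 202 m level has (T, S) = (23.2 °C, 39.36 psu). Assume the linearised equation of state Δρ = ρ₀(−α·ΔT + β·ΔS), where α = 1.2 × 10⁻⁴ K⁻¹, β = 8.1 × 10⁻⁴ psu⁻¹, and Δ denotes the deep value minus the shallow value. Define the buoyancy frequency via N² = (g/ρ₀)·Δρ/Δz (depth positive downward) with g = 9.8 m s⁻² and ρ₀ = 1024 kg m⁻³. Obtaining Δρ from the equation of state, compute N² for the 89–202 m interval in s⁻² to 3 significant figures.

7.70 × 10⁻⁵ s⁻²

ΔT = -1.8 K, ΔS = +0.83 psu (deep − shallow).
Δρ/ρ₀ = −αΔT + βΔS = 2.16 × 10⁻⁴ + 6.723 × 10⁻⁴ = 8.883 × 10⁻⁴, so Δρ ≈ 0.9096 kg m⁻³.
N² = (g/ρ₀)·Δρ/Δz = g·(Δρ/ρ₀)/Δz = 9.8 × 8.883 × 10⁻⁴ / 113 = 7.7038 × 10⁻⁵ s⁻² ≈ 7.70 × 10⁻⁵ s⁻².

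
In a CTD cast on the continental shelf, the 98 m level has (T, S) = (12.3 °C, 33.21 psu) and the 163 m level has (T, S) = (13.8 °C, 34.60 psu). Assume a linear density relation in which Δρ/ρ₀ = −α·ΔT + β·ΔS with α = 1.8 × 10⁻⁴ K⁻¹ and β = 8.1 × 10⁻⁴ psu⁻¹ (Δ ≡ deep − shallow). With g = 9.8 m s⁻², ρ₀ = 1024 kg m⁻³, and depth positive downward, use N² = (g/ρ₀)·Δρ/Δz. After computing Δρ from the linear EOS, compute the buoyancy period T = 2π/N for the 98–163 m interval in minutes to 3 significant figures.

ΔT = +1.5 K, ΔS = +1.39 psu (deep − shallow).
Δρ/ρ₀ = −αΔT + βΔS = -2.70 × 10⁻⁴ + 1.1259 × 10⁻³ = 8.559 × 10⁻⁴, so Δρ ≈ 0.8764 kg m⁻³.
N² = (g/ρ₀)·Δρ/Δz = g·(Δρ/ρ₀)/Δz = 9.8 × 8.559 × 10⁻⁴ / 65 = 1.2904 × 10⁻⁴ s⁻².
N = √(1.2904 × 10⁻⁴) = 0.011360 rad s⁻¹ → T = 2π/N = 553.10 s = 9.2183 min ≈ 9.22 min.

9.22 min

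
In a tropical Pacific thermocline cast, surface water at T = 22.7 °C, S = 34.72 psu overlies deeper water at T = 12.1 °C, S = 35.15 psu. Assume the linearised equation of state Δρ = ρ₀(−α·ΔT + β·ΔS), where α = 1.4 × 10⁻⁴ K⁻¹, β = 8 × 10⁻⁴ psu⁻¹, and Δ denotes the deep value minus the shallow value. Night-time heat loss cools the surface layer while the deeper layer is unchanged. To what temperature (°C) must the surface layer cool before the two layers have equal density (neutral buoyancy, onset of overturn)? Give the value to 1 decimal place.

Neutral buoyancy requires Δρ = 0, i.e. −α(T_deep − T_surf′) + β(S_deep − S_surf) = 0.
T_surf′ = T_deep − (β/α)·ΔS = 12.1 − (8 × 10⁻⁴/1.4 × 10⁻⁴)·(+0.43) = 9.643 °C.
Cooling required: 22.7 − (9.643) = 13.057 °C.

9.6 °C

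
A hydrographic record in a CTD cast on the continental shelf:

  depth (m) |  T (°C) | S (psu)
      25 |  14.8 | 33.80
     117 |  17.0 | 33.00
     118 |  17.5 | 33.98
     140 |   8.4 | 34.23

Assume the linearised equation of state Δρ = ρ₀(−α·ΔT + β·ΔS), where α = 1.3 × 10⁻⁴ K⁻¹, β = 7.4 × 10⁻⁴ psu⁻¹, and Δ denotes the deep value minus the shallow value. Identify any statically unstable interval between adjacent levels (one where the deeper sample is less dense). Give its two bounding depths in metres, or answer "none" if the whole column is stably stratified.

25–117 m

Evaluate Δρ/ρ₀ = −αΔT + βΔS across each adjacent pair:
  25–117 m: −αΔT+βΔS = −(1.3 × 10⁻⁴)(+2.2)+(7.4 × 10⁻⁴)(-0.80) = -8.8 × 10⁻⁴ → UNSTABLE
  117–118 m: −αΔT+βΔS = −(1.3 × 10⁻⁴)(+0.5)+(7.4 × 10⁻⁴)(+0.98) = 6.6 × 10⁻⁴ → stable
  118–140 m: −αΔT+βΔS = −(1.3 × 10⁻⁴)(-9.1)+(7.4 × 10⁻⁴)(+0.25) = 1.4 × 10⁻³ → stable
The 25–117 m interval has Δρ < 0: lighter water underlies denser water.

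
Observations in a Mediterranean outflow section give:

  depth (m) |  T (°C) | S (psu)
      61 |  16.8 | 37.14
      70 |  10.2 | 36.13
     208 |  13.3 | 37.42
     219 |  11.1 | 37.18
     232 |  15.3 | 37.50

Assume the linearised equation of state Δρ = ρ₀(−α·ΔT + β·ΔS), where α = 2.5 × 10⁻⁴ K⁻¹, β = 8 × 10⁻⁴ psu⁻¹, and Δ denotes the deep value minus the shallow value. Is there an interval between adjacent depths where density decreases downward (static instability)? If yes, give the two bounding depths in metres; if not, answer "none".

219–232 m

Evaluate Δρ/ρ₀ = −αΔT + βΔS across each adjacent pair:
  61–70 m: −αΔT+βΔS = −(2.5 × 10⁻⁴)(-6.6)+(8 × 10⁻⁴)(-1.01) = 8.4 × 10⁻⁴ → stable
  70–208 m: −αΔT+βΔS = −(2.5 × 10⁻⁴)(+3.1)+(8 × 10⁻⁴)(+1.29) = 2.6 × 10⁻⁴ → stable
  208–219 m: −αΔT+βΔS = −(2.5 × 10⁻⁴)(-2.2)+(8 × 10⁻⁴)(-0.24) = 3.6 × 10⁻⁴ → stable
  219–232 m: −αΔT+βΔS = −(2.5 × 10⁻⁴)(+4.2)+(8 × 10⁻⁴)(+0.32) = -7.9 × 10⁻⁴ → UNSTABLE
The 219–232 m interval has Δρ < 0: lighter water underlies denser water.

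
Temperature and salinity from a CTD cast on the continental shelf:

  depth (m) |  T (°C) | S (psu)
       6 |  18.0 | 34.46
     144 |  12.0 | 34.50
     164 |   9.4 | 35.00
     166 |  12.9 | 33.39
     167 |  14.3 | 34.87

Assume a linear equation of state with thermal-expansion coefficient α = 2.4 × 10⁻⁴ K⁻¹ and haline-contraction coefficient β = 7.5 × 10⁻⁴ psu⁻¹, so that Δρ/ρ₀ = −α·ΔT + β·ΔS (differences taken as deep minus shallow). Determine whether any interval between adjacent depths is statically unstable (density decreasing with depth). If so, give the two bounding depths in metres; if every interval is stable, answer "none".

164–166 m

Evaluate Δρ/ρ₀ = −αΔT + βΔS across each adjacent pair:
  6–144 m: −αΔT+βΔS = −(2.4 × 10⁻⁴)(-6.0)+(7.5 × 10⁻⁴)(+0.04) = 1.5 × 10⁻³ → stable
  144–164 m: −αΔT+βΔS = −(2.4 × 10⁻⁴)(-2.6)+(7.5 × 10⁻⁴)(+0.50) = 1.0 × 10⁻³ → stable
  164–166 m: −αΔT+βΔS = −(2.4 × 10⁻⁴)(+3.5)+(7.5 × 10⁻⁴)(-1.61) = -2.0 × 10⁻³ → UNSTABLE
  166–167 m: −αΔT+βΔS = −(2.4 × 10⁻⁴)(+1.4)+(7.5 × 10⁻⁴)(+1.48) = 7.7 × 10⁻⁴ → stable
The 164–166 m interval has Δρ < 0: lighter water underlies denser water.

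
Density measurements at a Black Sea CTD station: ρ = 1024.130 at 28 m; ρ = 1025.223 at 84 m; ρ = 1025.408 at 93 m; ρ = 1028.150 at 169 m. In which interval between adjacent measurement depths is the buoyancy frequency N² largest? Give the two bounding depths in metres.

93–169 m

Compute the density gradient over each adjacent pair:
  28–84 m: Δρ/Δz = 1.093/56 = 0.020 kg m⁻⁴
  84–93 m: Δρ/Δz = 0.185/9 = 0.021 kg m⁻⁴
  93–169 m: Δρ/Δz = 2.742/76 = 0.036 kg m⁻⁴
The largest gradient is in the 93–169 m interval — the pycnocline.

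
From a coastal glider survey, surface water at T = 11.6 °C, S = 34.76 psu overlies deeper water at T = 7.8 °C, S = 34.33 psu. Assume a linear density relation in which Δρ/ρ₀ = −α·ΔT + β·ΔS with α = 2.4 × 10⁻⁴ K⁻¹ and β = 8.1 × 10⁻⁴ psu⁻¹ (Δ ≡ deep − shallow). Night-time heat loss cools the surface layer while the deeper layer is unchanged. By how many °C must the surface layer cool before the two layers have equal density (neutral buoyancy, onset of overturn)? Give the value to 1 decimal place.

2.3 °C

Neutral buoyancy requires Δρ = 0, i.e. −α(T_deep − T_surf′) + β(S_deep − S_surf) = 0.
T_surf′ = T_deep − (β/α)·ΔS = 7.8 − (8.1 × 10⁻⁴/2.4 × 10⁻⁴)·(-0.43) = 9.251 °C.
Cooling required: 11.6 − (9.251) = 2.349 °C.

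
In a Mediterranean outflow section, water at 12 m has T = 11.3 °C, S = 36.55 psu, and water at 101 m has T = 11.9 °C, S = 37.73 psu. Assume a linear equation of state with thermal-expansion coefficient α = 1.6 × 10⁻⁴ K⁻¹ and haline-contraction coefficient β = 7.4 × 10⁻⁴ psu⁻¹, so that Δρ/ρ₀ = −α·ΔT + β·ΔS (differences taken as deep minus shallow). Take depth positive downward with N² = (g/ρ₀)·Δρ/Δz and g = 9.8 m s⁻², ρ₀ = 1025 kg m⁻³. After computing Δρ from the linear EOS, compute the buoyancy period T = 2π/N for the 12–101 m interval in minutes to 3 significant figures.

ΔT = +0.6 K, ΔS = +1.18 psu (deep − shallow).
Δρ/ρ₀ = −αΔT + βΔS = -9.60 × 10⁻⁵ + 8.732 × 10⁻⁴ = 7.772 × 10⁻⁴, so Δρ ≈ 0.7966 kg m⁻³.
N² = (g/ρ₀)·Δρ/Δz = g·(Δρ/ρ₀)/Δz = 9.8 × 7.772 × 10⁻⁴ / 89 = 8.5579 × 10⁻⁵ s⁻².
N = √(8.5579 × 10⁻⁵) = 9.2509 × 10⁻³ rad s⁻¹ → T = 2π/N = 679.20 s = 11.320 min ≈ 11.3 min.

11.3 min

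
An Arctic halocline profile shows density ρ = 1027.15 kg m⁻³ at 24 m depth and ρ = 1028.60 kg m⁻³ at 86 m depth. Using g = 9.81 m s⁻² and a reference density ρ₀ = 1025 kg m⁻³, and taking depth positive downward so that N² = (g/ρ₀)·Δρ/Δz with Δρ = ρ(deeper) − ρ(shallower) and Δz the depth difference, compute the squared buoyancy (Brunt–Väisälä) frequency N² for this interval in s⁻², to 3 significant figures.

2.24 × 10⁻⁴ s⁻²

Δρ = 1028.60 − 1027.15 = 1.45 kg m⁻³ over Δz = 86 − 24 = 62 m.
N² = (9.81/1025) × (1.45/62) = 2.2383 × 10⁻⁴ s⁻² ≈ 2.24 × 10⁻⁴ s⁻².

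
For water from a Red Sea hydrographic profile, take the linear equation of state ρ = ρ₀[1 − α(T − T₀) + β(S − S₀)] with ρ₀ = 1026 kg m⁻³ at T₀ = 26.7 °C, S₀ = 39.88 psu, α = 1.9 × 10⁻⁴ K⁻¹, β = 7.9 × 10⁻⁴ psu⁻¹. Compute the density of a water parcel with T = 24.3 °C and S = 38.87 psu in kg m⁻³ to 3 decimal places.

1025.649 kg m⁻³

T − T₀ = -2.4 K, S − S₀ = -1.01 psu.
Bracket = 1 − α·(-2.4) + β·(-1.01) = 1 + (-3.419 × 10⁻⁴) = 0.9996581.
ρ = 1026 × 0.9996581 = 1025.649 kg m⁻³.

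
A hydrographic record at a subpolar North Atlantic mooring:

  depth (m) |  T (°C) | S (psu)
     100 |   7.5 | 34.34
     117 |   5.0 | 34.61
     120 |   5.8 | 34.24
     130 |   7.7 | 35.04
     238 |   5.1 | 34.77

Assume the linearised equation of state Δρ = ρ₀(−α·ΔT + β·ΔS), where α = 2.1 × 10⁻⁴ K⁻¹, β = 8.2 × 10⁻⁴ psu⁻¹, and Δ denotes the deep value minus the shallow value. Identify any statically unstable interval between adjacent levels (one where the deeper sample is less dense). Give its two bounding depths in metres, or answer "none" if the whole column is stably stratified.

117–120 m

Evaluate Δρ/ρ₀ = −αΔT + βΔS across each adjacent pair:
  100–117 m: −αΔT+βΔS = −(2.1 × 10⁻⁴)(-2.5)+(8.2 × 10⁻⁴)(+0.27) = 7.5 × 10⁻⁴ → stable
  117–120 m: −αΔT+βΔS = −(2.1 × 10⁻⁴)(+0.8)+(8.2 × 10⁻⁴)(-0.37) = -4.7 × 10⁻⁴ → UNSTABLE
  120–130 m: −αΔT+βΔS = −(2.1 × 10⁻⁴)(+1.9)+(8.2 × 10⁻⁴)(+0.80) = 2.6 × 10⁻⁴ → stable
  130–238 m: −αΔT+βΔS = −(2.1 × 10⁻⁴)(-2.6)+(8.2 × 10⁻⁴)(-0.27) = 3.2 × 10⁻⁴ → stable
The 117–120 m interval has Δρ < 0: lighter water underlies denser water.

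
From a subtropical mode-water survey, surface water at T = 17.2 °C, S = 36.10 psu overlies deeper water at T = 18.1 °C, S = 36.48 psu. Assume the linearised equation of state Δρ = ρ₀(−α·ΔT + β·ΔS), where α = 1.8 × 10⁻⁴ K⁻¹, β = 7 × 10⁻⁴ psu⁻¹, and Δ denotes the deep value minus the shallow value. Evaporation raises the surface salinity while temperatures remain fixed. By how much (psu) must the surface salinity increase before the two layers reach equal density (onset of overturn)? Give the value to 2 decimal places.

Neutral buoyancy requires −α(T_deep − T_surf) + β(S_deep − S_surf′) = 0.
S_surf′ = S_deep − (α/β)·ΔT = 36.48 − (1.8 × 10⁻⁴/7 × 10⁻⁴)·(+0.9) = 36.2486 psu.
Increase required: 36.2486 − 36.10 = 0.1486 psu.

0.15 psu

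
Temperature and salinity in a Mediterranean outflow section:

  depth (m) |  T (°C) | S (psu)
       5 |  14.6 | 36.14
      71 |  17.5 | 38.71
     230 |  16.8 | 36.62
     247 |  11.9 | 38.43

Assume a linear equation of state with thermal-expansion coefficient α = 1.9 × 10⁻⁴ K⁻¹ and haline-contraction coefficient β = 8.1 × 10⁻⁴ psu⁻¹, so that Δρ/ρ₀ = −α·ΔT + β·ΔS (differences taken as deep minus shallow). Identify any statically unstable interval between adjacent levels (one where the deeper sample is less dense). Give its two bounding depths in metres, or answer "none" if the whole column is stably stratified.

71–230 m

Evaluate Δρ/ρ₀ = −αΔT + βΔS across each adjacent pair:
  5–71 m: −αΔT+βΔS = −(1.9 × 10⁻⁴)(+2.9)+(8.1 × 10⁻⁴)(+2.57) = 1.5 × 10⁻³ → stable
  71–230 m: −αΔT+βΔS = −(1.9 × 10⁻⁴)(-0.7)+(8.1 × 10⁻⁴)(-2.09) = -1.6 × 10⁻³ → UNSTABLE
  230–247 m: −αΔT+βΔS = −(1.9 × 10⁻⁴)(-4.9)+(8.1 × 10⁻⁴)(+1.81) = 2.4 × 10⁻³ → stable
The 71–230 m interval has Δρ < 0: lighter water underlies denser water.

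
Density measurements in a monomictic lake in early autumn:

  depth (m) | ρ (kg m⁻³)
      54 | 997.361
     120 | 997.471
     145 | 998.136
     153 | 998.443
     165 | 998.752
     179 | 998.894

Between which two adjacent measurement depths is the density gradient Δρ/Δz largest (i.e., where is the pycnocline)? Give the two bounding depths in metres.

145–153 m

Compute the density gradient over each adjacent pair:
  54–120 m: Δρ/Δz = 0.110/66 = 1.7 × 10⁻³ kg m⁻⁴
  120–145 m: Δρ/Δz = 0.665/25 = 0.027 kg m⁻⁴
  145–153 m: Δρ/Δz = 0.307/8 = 0.038 kg m⁻⁴
  153–165 m: Δρ/Δz = 0.309/12 = 0.026 kg m⁻⁴
  165–179 m: Δρ/Δz = 0.142/14 = 0.010 kg m⁻⁴
The largest gradient is in the 145–153 m interval — the pycnocline.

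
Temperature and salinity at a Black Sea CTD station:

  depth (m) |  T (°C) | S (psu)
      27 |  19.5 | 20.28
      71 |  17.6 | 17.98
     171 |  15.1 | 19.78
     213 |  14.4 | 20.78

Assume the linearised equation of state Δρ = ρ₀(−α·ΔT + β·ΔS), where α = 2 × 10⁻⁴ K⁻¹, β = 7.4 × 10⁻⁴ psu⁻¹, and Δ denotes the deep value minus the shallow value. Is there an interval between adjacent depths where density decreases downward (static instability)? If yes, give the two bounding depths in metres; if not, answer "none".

Evaluate Δρ/ρ₀ = −αΔT + βΔS across each adjacent pair:
  27–71 m: −αΔT+βΔS = −(2 × 10⁻⁴)(-1.9)+(7.4 × 10⁻⁴)(-2.30) = -1.3 × 10⁻³ → UNSTABLE
  71–171 m: −αΔT+βΔS = −(2 × 10⁻⁴)(-2.5)+(7.4 × 10⁻⁴)(+1.80) = 1.8 × 10⁻³ → stable
  171–213 m: −αΔT+βΔS = −(2 × 10⁻⁴)(-0.7)+(7.4 × 10⁻⁴)(+1.00) = 8.8 × 10⁻⁴ → stable
The 27–71 m interval has Δρ < 0: lighter water underlies denser water.

27–71 m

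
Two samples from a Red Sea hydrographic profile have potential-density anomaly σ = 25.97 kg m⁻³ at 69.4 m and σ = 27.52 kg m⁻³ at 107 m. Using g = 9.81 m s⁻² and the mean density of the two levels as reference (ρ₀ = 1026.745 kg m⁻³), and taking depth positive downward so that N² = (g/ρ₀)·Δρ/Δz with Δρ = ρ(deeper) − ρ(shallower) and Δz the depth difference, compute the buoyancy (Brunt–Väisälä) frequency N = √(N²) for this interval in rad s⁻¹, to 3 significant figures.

Δρ = 1027.52 − 1025.97 = 1.55 kg m⁻³ over Δz = 107 − 69.4 = 37.6 m.
N² = (9.81/1026.745) × (1.55/37.6) = 3.9387 × 10⁻⁴ s⁻².
N = √(3.9387 × 10⁻⁴) = 0.019846 rad s⁻¹ ≈ 0.0198 rad s⁻¹.

0.0198 rad s⁻¹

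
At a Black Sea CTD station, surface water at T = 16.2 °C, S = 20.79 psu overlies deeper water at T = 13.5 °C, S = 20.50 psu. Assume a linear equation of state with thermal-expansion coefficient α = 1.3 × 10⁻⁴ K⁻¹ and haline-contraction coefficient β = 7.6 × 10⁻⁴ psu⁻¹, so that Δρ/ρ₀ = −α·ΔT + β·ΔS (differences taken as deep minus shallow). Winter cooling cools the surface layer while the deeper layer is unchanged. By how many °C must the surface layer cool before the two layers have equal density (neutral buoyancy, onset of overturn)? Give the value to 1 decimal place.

1.0 °C

Neutral buoyancy requires Δρ = 0, i.e. −α(T_deep − T_surf′) + β(S_deep − S_surf) = 0.
T_surf′ = T_deep − (β/α)·ΔS = 13.5 − (7.6 × 10⁻⁴/1.3 × 10⁻⁴)·(-0.29) = 15.195 °C.
Cooling required: 16.2 − (15.195) = 1.005 °C.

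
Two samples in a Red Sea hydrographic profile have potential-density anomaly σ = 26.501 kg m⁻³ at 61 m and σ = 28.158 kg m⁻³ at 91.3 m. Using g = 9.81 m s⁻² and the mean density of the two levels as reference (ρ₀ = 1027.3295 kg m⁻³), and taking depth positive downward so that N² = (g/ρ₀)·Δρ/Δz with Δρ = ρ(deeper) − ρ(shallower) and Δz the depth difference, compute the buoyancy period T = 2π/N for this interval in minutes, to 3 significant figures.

4.58 min

Δρ = 1028.158 − 1026.501 = 1.657 kg m⁻³ over Δz = 91.3 − 61 = 30.3 m.
N² = (9.81/1027.3295) × (1.657/30.3) = 5.2220 × 10⁻⁴ s⁻².
N = √(5.2220 × 10⁻⁴) = 0.022852 rad s⁻¹, so T = 2π/N = 274.95 s = 4.5825 min ≈ 4.58 min.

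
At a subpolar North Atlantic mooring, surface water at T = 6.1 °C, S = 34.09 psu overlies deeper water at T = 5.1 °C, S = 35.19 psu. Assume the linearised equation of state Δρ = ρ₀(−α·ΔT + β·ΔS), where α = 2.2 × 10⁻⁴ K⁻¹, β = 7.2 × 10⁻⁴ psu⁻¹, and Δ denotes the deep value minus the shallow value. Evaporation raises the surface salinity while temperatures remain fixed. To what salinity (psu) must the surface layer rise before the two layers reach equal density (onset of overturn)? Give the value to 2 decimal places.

Neutral buoyancy requires −α(T_deep − T_surf) + β(S_deep − S_surf′) = 0.
S_surf′ = S_deep − (α/β)·ΔT = 35.19 − (2.2 × 10⁻⁴/7.2 × 10⁻⁴)·(-1.0) = 35.4956 psu.
Increase required: 35.4956 − 34.09 = 1.4056 psu.

35.50 psu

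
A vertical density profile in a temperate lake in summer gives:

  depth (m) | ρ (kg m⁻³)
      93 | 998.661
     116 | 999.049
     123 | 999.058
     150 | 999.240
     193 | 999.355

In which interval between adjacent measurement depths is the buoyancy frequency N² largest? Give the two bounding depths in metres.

93–116 m

Compute the density gradient over each adjacent pair:
  93–116 m: Δρ/Δz = 0.388/23 = 0.017 kg m⁻⁴
  116–123 m: Δρ/Δz = 0.009/7 = 1.3 × 10⁻³ kg m⁻⁴
  123–150 m: Δρ/Δz = 0.182/27 = 6.7 × 10⁻³ kg m⁻⁴
  150–193 m: Δρ/Δz = 0.115/43 = 2.7 × 10⁻³ kg m⁻⁴
The largest gradient is in the 93–116 m interval — the pycnocline.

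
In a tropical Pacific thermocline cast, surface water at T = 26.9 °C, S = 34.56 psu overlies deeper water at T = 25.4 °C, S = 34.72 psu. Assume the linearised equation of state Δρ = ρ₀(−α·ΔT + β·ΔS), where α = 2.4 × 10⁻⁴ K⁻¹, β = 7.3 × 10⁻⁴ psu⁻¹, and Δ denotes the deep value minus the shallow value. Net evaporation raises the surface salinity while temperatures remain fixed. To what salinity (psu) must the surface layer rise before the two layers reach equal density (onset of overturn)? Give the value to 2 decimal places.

35.21 psu

Neutral buoyancy requires −α(T_deep − T_surf) + β(S_deep − S_surf′) = 0.
S_surf′ = S_deep − (α/β)·ΔT = 34.72 − (2.4 × 10⁻⁴/7.3 × 10⁻⁴)·(-1.5) = 35.2132 psu.
Increase required: 35.2132 − 34.56 = 0.6532 psu.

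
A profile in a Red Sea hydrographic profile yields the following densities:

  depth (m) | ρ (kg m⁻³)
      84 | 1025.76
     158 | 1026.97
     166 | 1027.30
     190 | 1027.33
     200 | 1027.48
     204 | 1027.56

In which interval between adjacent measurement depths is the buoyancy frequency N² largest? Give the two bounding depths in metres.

Compute the density gradient over each adjacent pair:
  84–158 m: Δρ/Δz = 1.21/74 = 0.016 kg m⁻⁴
  158–166 m: Δρ/Δz = 0.33/8 = 0.041 kg m⁻⁴
  166–190 m: Δρ/Δz = 0.03/24 = 1.3 × 10⁻³ kg m⁻⁴
  190–200 m: Δρ/Δz = 0.15/10 = 0.015 kg m⁻⁴
  200–204 m: Δρ/Δz = 0.08/4 = 0.020 kg m⁻⁴
The largest gradient is in the 158–166 m interval — the pycnocline.

158–166 m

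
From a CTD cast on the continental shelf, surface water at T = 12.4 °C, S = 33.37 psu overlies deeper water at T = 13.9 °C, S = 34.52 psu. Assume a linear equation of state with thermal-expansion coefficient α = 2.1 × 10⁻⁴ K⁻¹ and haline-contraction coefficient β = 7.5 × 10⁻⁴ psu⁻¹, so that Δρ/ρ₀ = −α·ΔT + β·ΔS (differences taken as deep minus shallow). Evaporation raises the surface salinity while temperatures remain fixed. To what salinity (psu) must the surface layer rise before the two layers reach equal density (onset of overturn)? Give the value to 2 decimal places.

Neutral buoyancy requires −α(T_deep − T_surf) + β(S_deep − S_surf′) = 0.
S_surf′ = S_deep − (α/β)·ΔT = 34.52 − (2.1 × 10⁻⁴/7.5 × 10⁻⁴)·(+1.5) = 34.1000 psu.
Increase required: 34.1000 − 33.37 = 0.7300 psu.

34.10 psu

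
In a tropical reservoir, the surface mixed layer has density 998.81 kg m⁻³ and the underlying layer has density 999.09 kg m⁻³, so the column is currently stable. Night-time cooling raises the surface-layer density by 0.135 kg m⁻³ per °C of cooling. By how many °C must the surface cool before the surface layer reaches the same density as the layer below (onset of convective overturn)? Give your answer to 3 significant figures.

2.07 °C

Density deficit of the surface layer: 999.09 − 998.81 = 0.28 kg m⁻³.
Required change = 0.28 / 0.135 = 2.07 °C.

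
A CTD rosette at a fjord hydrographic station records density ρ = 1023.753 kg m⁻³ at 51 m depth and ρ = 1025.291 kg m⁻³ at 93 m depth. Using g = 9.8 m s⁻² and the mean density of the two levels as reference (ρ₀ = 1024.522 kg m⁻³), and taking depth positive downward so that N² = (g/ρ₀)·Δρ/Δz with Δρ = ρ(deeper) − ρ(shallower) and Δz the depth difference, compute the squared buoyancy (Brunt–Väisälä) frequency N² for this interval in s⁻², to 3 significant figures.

3.50 × 10⁻⁴ s⁻²

Δρ = 1025.291 − 1023.753 = 1.538 kg m⁻³ over Δz = 93 − 51 = 42 m.
N² = (9.8/1024.522) × (1.538/42) = 3.5028 × 10⁻⁴ s⁻² ≈ 3.50 × 10⁻⁴ s⁻².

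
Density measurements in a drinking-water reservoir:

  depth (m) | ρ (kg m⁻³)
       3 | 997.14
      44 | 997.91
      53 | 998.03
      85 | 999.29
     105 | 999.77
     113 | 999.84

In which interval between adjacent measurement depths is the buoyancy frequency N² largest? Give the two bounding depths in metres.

Compute the density gradient over each adjacent pair:
  3–44 m: Δρ/Δz = 0.77/41 = 0.019 kg m⁻⁴
  44–53 m: Δρ/Δz = 0.12/9 = 0.013 kg m⁻⁴
  53–85 m: Δρ/Δz = 1.26/32 = 0.039 kg m⁻⁴
  85–105 m: Δρ/Δz = 0.48/20 = 0.024 kg m⁻⁴
  105–113 m: Δρ/Δz = 0.07/8 = 8.8 × 10⁻³ kg m⁻⁴
The largest gradient is in the 53–85 m interval — the pycnocline.

53–85 m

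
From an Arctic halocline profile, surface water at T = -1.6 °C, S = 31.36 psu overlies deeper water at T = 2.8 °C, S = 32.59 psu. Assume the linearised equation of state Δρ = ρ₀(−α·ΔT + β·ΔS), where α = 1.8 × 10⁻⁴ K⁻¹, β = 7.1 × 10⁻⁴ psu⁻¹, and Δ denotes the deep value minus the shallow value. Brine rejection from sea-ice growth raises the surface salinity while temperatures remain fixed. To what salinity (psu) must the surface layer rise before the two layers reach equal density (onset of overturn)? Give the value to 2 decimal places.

Neutral buoyancy requires −α(T_deep − T_surf) + β(S_deep − S_surf′) = 0.
S_surf′ = S_deep − (α/β)·ΔT = 32.59 − (1.8 × 10⁻⁴/7.1 × 10⁻⁴)·(+4.4) = 31.4745 psu.
Increase required: 31.4745 − 31.36 = 0.1145 psu.

31.47 psu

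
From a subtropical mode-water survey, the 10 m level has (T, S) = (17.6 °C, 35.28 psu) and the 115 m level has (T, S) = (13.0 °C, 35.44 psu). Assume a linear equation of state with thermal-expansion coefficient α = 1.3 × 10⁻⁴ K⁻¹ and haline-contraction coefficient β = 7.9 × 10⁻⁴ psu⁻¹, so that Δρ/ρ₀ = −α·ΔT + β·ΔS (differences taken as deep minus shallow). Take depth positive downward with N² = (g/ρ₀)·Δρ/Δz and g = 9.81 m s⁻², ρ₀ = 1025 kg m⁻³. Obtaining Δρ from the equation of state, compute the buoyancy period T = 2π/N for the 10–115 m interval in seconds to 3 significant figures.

764 s

ΔT = -4.6 K, ΔS = +0.16 psu (deep − shallow).
Δρ/ρ₀ = −αΔT + βΔS = 5.98 × 10⁻⁴ + 1.264 × 10⁻⁴ = 7.244 × 10⁻⁴, so Δρ ≈ 0.7425 kg m⁻³.
N² = (g/ρ₀)·Δρ/Δz = g·(Δρ/ρ₀)/Δz = 9.81 × 7.244 × 10⁻⁴ / 105 = 6.7680 × 10⁻⁵ s⁻².
N = √(6.7680 × 10⁻⁵) = 8.2268 × 10⁻³ rad s⁻¹ → T = 2π/N = 763.75 s ≈ 764 s.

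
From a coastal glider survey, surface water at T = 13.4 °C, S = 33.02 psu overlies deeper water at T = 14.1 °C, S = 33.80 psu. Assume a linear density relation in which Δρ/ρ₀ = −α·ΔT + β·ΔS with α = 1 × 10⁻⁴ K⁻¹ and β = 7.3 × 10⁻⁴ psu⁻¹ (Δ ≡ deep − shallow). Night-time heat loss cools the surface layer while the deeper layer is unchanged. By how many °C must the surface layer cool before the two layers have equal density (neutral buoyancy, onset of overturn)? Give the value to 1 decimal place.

5.0 °C

Neutral buoyancy requires Δρ = 0, i.e. −α(T_deep − T_surf′) + β(S_deep − S_surf) = 0.
T_surf′ = T_deep − (β/α)·ΔS = 14.1 − (7.3 × 10⁻⁴/1 × 10⁻⁴)·(+0.78) = 8.406 °C.
Cooling required: 13.4 − (8.406) = 4.994 °C.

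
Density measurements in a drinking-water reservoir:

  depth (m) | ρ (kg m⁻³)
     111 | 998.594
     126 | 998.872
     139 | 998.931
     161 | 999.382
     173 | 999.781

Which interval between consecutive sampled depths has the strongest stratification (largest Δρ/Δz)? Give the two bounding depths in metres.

Compute the density gradient over each adjacent pair:
  111–126 m: Δρ/Δz = 0.278/15 = 0.019 kg m⁻⁴
  126–139 m: Δρ/Δz = 0.059/13 = 4.5 × 10⁻³ kg m⁻⁴
  139–161 m: Δρ/Δz = 0.451/22 = 0.021 kg m⁻⁴
  161–173 m: Δρ/Δz = 0.399/12 = 0.033 kg m⁻⁴
The largest gradient is in the 161–173 m interval — the pycnocline.

161–173 m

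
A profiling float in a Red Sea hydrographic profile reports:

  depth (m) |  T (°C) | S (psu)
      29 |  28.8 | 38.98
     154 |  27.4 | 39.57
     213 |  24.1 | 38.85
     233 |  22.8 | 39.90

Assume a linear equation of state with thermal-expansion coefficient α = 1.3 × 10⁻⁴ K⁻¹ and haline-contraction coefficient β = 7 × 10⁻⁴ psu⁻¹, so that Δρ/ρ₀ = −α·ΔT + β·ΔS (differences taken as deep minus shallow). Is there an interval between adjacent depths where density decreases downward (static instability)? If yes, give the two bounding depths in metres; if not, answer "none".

154–213 m

Evaluate Δρ/ρ₀ = −αΔT + βΔS across each adjacent pair:
  29–154 m: −αΔT+βΔS = −(1.3 × 10⁻⁴)(-1.4)+(7 × 10⁻⁴)(+0.59) = 5.9 × 10⁻⁴ → stable
  154–213 m: −αΔT+βΔS = −(1.3 × 10⁻⁴)(-3.3)+(7 × 10⁻⁴)(-0.72) = -7.5 × 10⁻⁵ → UNSTABLE
  213–233 m: −αΔT+βΔS = −(1.3 × 10⁻⁴)(-1.3)+(7 × 10⁻⁴)(+1.05) = 9.0 × 10⁻⁴ → stable
The 154–213 m interval has Δρ < 0: lighter water underlies denser water.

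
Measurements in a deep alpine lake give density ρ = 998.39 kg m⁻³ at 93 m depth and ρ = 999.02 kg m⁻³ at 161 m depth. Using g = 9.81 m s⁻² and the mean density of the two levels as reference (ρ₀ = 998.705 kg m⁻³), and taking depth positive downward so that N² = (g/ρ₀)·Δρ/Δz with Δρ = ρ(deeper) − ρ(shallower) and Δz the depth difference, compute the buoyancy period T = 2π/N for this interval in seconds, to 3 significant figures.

Δρ = 999.02 − 998.39 = 0.63 kg m⁻³ over Δz = 161 − 93 = 68 m.
N² = (9.81/998.705) × (0.63/68) = 9.1005 × 10⁻⁵ s⁻².
N = √(9.1005 × 10⁻⁵) = 9.5397 × 10⁻³ rad s⁻¹, so T = 2π/N = 658.64 s ≈ 659 s.
N² > 0, so the interval is statically stable.

659 s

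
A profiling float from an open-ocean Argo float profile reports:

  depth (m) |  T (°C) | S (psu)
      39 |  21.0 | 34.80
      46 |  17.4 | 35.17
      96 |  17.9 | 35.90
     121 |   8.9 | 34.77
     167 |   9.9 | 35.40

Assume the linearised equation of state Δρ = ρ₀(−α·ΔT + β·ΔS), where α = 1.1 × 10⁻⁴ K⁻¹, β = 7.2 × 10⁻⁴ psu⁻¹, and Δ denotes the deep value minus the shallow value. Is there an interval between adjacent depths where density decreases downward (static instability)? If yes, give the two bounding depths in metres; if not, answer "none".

none

Evaluate Δρ/ρ₀ = −αΔT + βΔS across each adjacent pair:
  39–46 m: −αΔT+βΔS = −(1.1 × 10⁻⁴)(-3.6)+(7.2 × 10⁻⁴)(+0.37) = 6.6 × 10⁻⁴ → stable
  46–96 m: −αΔT+βΔS = −(1.1 × 10⁻⁴)(+0.5)+(7.2 × 10⁻⁴)(+0.73) = 4.7 × 10⁻⁴ → stable
  96–121 m: −αΔT+βΔS = −(1.1 × 10⁻⁴)(-9.0)+(7.2 × 10⁻⁴)(-1.13) = 1.8 × 10⁻⁴ → stable
  121–167 m: −αΔT+βΔS = −(1.1 × 10⁻⁴)(+1.0)+(7.2 × 10⁻⁴)(+0.63) = 3.4 × 10⁻⁴ → stable
Every interval has Δρ > 0: the column is stably stratified throughout.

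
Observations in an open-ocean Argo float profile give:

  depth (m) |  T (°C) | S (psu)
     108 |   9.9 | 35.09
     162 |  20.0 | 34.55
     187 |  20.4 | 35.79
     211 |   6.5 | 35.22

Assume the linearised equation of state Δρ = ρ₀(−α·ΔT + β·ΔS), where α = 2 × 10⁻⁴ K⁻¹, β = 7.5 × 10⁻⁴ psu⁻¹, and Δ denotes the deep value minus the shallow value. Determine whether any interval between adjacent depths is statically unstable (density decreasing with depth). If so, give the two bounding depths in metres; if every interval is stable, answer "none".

108–162 m

Evaluate Δρ/ρ₀ = −αΔT + βΔS across each adjacent pair:
  108–162 m: −αΔT+βΔS = −(2 × 10⁻⁴)(+10.1)+(7.5 × 10⁻⁴)(-0.54) = -2.4 × 10⁻³ → UNSTABLE
  162–187 m: −αΔT+βΔS = −(2 × 10⁻⁴)(+0.4)+(7.5 × 10⁻⁴)(+1.24) = 8.5 × 10⁻⁴ → stable
  187–211 m: −αΔT+βΔS = −(2 × 10⁻⁴)(-13.9)+(7.5 × 10⁻⁴)(-0.57) = 2.4 × 10⁻³ → stable
The 108–162 m interval has Δρ < 0: lighter water underlies denser water.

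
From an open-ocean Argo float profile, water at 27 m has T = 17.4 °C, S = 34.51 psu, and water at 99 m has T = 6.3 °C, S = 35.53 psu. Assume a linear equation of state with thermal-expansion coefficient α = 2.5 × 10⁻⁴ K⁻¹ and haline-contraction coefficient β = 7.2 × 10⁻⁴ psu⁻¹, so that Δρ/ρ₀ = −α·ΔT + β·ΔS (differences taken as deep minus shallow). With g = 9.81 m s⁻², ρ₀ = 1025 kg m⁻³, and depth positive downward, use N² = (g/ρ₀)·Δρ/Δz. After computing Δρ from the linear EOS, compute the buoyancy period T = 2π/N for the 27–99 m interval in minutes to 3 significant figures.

4.79 min

ΔT = -11.1 K, ΔS = +1.02 psu (deep − shallow).
Δρ/ρ₀ = −αΔT + βΔS = 2.775 × 10⁻³ + 7.344 × 10⁻⁴ = 3.5094 × 10⁻³, so Δρ ≈ 3.597 kg m⁻³.
N² = (g/ρ₀)·Δρ/Δz = g·(Δρ/ρ₀)/Δz = 9.81 × 3.5094 × 10⁻³ / 72 = 4.7816 × 10⁻⁴ s⁻².
N = √(4.7816 × 10⁻⁴) = 0.021867 rad s⁻¹ → T = 2π/N = 287.34 s = 4.7890 min ≈ 4.79 min.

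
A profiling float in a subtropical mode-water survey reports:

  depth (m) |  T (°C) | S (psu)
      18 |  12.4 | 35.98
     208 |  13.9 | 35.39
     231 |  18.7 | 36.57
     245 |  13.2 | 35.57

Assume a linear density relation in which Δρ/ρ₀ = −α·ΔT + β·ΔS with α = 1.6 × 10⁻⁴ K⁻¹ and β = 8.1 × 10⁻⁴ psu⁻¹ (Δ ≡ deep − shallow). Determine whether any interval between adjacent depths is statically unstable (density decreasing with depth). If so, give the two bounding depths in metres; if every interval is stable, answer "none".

Evaluate Δρ/ρ₀ = −αΔT + βΔS across each adjacent pair:
  18–208 m: −αΔT+βΔS = −(1.6 × 10⁻⁴)(+1.5)+(8.1 × 10⁻⁴)(-0.59) = -7.2 × 10⁻⁴ → UNSTABLE
  208–231 m: −αΔT+βΔS = −(1.6 × 10⁻⁴)(+4.8)+(8.1 × 10⁻⁴)(+1.18) = 1.9 × 10⁻⁴ → stable
  231–245 m: −αΔT+βΔS = −(1.6 × 10⁻⁴)(-5.5)+(8.1 × 10⁻⁴)(-1.00) = 7.0 × 10⁻⁵ → stable
The 18–208 m interval has Δρ < 0: lighter water underlies denser water.

18–208 m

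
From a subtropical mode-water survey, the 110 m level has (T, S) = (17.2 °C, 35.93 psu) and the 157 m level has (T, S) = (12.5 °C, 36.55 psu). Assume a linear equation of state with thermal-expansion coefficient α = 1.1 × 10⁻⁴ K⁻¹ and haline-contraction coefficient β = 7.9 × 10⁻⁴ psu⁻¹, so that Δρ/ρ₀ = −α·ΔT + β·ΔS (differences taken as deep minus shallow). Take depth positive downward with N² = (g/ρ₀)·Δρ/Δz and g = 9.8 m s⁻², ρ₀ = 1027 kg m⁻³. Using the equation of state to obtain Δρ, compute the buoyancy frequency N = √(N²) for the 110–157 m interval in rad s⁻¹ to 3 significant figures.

ΔT = -4.7 K, ΔS = +0.62 psu (deep − shallow).
Δρ/ρ₀ = −αΔT + βΔS = 5.17 × 10⁻⁴ + 4.898 × 10⁻⁴ = 1.0068 × 10⁻³, so Δρ ≈ 1.034 kg m⁻³.
N² = (g/ρ₀)·Δρ/Δz = g·(Δρ/ρ₀)/Δz = 9.8 × 1.0068 × 10⁻³ / 47 = 2.0993 × 10⁻⁴ s⁻².
N = √(2.0993 × 10⁻⁴) = 0.014489 rad s⁻¹ ≈ 0.0145 rad s⁻¹.

0.0145 rad s⁻¹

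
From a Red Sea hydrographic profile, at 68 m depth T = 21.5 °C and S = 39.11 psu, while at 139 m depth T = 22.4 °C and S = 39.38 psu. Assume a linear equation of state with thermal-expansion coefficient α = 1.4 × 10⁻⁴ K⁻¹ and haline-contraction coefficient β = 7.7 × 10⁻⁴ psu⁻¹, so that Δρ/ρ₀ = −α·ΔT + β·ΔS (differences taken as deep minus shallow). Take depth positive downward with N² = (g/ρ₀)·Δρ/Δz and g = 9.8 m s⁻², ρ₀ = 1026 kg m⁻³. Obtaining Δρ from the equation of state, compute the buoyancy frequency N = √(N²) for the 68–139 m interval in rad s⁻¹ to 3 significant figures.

3.36 × 10⁻³ rad s⁻¹

ΔT = +0.9 K, ΔS = +0.27 psu (deep − shallow).
Δρ/ρ₀ = −αΔT + βΔS = -1.26 × 10⁻⁴ + 2.079 × 10⁻⁴ = 8.19 × 10⁻⁵, so Δρ ≈ 0.08403 kg m⁻³.
N² = (g/ρ₀)·Δρ/Δz = g·(Δρ/ρ₀)/Δz = 9.8 × 8.19 × 10⁻⁵ / 71 = 1.1305 × 10⁻⁵ s⁻².
N = √(1.1305 × 10⁻⁵) = 3.3623 × 10⁻³ rad s⁻¹ ≈ 3.36 × 10⁻³ rad s⁻¹.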